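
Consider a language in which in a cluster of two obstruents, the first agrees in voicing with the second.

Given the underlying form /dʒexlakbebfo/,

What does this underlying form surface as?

/k/ before /b/ (voiced) → [g]
/b/ before /f/ (voiceless) → [p]

[dʒexlagbepfo]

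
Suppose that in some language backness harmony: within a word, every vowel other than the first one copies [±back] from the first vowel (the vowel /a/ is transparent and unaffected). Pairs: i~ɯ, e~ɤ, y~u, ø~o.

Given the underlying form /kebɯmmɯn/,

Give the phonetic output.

[kebimmin]

/ɯ/ harmonizes with /e/ ([-back]) → [i]
/ɯ/ harmonizes with /e/ ([-back]) → [i]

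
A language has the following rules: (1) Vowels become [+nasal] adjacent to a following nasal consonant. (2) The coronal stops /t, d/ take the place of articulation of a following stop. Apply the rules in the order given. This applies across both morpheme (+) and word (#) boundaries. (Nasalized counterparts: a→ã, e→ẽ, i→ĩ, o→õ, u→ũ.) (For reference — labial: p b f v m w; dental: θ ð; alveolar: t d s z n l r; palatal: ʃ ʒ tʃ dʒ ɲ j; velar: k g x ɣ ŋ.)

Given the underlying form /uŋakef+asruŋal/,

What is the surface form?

[ũŋakef+asrũŋal]

Rule 1: /u/ before nasal /ŋ/ → [ũ]
Rule 1: /u/ before nasal /ŋ/ → [ũ]
After rule 1: ũŋakef+asrũŋal
Rule 2: no segment meets the rule's conditions; no change.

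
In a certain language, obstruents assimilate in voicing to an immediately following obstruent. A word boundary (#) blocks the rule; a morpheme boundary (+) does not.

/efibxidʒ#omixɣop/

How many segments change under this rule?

/b/ before /x/ (voiceless) → [p]
/x/ before /ɣ/ (voiced) → [ɣ]
2 segments change.

2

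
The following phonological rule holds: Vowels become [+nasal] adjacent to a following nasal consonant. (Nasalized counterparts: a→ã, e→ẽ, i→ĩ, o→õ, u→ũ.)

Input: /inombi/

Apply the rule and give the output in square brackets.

/i/ before nasal /n/ → [ĩ]
/o/ before nasal /m/ → [õ]

[ĩnõmbi]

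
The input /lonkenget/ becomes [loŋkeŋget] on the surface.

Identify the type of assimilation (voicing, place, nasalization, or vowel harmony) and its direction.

place assimilation, regressive

/n/→[ŋ] /n/→[ŋ].
Each target copies a feature from the following segment, so the direction is regressive.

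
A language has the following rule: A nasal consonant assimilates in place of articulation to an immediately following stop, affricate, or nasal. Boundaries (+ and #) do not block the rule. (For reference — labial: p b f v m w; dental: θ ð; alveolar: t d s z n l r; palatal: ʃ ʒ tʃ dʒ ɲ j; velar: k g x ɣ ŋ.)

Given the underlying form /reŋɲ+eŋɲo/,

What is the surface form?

[reɲɲ+eɲɲo]

/ŋ/ before /ɲ/ (palatal) → [ɲ]
/ŋ/ before /ɲ/ (palatal) → [ɲ]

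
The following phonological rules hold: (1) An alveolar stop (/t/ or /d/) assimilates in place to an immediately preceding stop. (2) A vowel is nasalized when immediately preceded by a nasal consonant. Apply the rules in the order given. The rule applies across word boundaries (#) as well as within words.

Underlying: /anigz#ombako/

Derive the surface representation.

[anĩgz#ombako]

Rule 1: no segment meets the rule's conditions; no change.
After rule 1: anigz#ombako
Rule 2: /i/ after nasal /n/ → [ĩ]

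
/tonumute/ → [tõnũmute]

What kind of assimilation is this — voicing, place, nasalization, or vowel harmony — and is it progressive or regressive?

/o/→[õ] /u/→[ũ].
Each target copies a feature from the following segment, so the direction is regressive.

nasalization, regressive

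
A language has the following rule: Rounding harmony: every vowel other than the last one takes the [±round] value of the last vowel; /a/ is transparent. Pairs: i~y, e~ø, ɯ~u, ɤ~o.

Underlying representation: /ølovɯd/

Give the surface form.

[elɤvɯd]

/ø/ harmonizes with /ɯ/ ([-round]) → [e]
/o/ harmonizes with /ɯ/ ([-round]) → [ɤ]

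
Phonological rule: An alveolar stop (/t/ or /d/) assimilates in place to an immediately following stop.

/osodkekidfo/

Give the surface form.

/d/ before /k/ (velar) → [g]

[osogkekidfo]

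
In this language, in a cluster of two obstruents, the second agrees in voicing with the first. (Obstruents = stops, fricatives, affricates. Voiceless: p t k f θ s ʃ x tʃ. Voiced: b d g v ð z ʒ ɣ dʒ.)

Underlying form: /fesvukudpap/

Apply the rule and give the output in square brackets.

[fesfukudbap]

/v/ after /s/ (voiceless) → [f]
/p/ after /d/ (voiced) → [b]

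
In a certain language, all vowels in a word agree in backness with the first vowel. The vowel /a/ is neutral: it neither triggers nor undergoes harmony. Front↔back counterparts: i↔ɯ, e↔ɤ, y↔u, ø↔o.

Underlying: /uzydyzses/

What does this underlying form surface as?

[uzuduzsɤs]

/y/ harmonizes with /u/ ([+back]) → [u]
/y/ harmonizes with /u/ ([+back]) → [u]
/e/ harmonizes with /u/ ([+back]) → [ɤ]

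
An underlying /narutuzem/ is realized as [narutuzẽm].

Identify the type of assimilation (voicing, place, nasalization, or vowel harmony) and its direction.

/e/→[ẽ].
Each target copies a feature from the following segment, so the direction is regressive.

nasalization, regressive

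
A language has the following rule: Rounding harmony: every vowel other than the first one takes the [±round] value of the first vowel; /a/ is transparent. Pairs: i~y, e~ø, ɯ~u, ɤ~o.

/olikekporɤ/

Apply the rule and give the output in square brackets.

/i/ harmonizes with /o/ ([+round]) → [y]
/e/ harmonizes with /o/ ([+round]) → [ø]
/ɤ/ harmonizes with /o/ ([+round]) → [o]

[olykøkporo]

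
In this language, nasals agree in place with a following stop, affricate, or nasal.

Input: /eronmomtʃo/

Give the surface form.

[erommoɲtʃo]

/n/ before /m/ (labial) → [m]
/m/ before /tʃ/ (palatal) → [ɲ]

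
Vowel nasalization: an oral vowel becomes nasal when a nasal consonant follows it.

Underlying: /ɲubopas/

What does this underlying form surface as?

[ɲubopas]

no segment meets the rule's conditions; no change.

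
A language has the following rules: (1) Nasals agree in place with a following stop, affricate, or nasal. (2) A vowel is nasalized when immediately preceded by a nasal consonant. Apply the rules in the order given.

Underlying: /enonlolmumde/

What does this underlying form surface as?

Rule 1: /m/ before /d/ (alveolar) → [n]
After rule 1: enonlolmunde
Rule 2: /o/ after nasal /n/ → [õ]
Rule 2: /u/ after nasal /m/ → [ũ]

[enõnlolmũnde]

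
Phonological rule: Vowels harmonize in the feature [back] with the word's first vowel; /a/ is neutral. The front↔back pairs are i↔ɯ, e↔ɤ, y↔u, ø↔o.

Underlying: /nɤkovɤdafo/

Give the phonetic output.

no segment meets the rule's conditions; no change.

[nɤkovɤdafo]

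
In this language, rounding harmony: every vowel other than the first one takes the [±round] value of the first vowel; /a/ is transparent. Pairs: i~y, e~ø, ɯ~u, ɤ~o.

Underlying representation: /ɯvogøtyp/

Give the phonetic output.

[ɯvɤgetip]

/o/ harmonizes with /ɯ/ ([-round]) → [ɤ]
/ø/ harmonizes with /ɯ/ ([-round]) → [e]
/y/ harmonizes with /ɯ/ ([-round]) → [i]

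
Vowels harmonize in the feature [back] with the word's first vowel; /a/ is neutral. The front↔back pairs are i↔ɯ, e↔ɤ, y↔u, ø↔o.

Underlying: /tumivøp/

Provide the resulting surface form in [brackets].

/i/ harmonizes with /u/ ([+back]) → [ɯ]
/ø/ harmonizes with /u/ ([+back]) → [o]

[tumɯvop]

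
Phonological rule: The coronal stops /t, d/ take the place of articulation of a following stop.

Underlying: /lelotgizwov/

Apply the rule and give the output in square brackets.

[lelokgizwov]

/t/ before /g/ (velar) → [k]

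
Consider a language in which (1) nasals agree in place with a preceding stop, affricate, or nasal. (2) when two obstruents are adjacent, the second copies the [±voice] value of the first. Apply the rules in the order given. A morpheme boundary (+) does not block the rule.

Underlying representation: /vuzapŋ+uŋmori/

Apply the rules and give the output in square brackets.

Rule 1: /ŋ/ after /p/ (labial) → [m]
Rule 1: /m/ after /ŋ/ (velar) → [ŋ]
After rule 1: vuzapm+uŋŋori
Rule 2: no segment meets the rule's conditions; no change.

[vuzapm+uŋŋori]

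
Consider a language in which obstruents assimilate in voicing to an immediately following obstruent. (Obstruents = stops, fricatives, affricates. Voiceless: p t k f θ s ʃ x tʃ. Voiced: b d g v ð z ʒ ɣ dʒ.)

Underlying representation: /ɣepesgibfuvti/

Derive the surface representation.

/s/ before /g/ (voiced) → [z]
/b/ before /f/ (voiceless) → [p]
/v/ before /t/ (voiceless) → [f]

[ɣepezgipfufti]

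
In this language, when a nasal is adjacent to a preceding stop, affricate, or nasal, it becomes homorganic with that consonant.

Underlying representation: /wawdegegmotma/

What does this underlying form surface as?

/m/ after /g/ (velar) → [ŋ]
/m/ after /t/ (alveolar) → [n]

[wawdegegŋotna]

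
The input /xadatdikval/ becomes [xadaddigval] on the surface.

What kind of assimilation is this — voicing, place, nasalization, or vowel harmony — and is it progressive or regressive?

voicing assimilation, regressive

/t/→[d] /k/→[g].
Each target copies a feature from the following segment, so the direction is regressive.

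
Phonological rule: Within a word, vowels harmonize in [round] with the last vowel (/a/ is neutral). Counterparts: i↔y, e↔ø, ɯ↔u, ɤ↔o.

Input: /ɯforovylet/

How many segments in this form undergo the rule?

/o/ harmonizes with /e/ ([-round]) → [ɤ]
/o/ harmonizes with /e/ ([-round]) → [ɤ]
/y/ harmonizes with /e/ ([-round]) → [i]
3 segments change.

3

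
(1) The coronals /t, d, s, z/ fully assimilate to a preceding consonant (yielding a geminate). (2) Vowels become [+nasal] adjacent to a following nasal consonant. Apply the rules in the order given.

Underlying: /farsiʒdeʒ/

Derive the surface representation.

[farriʒʒeʒ]

Rule 1: /s/ after /r/ → [r] (total assimilation)
Rule 1: /d/ after /ʒ/ → [ʒ] (total assimilation)
After rule 1: farriʒʒeʒ
Rule 2: no segment meets the rule's conditions; no change.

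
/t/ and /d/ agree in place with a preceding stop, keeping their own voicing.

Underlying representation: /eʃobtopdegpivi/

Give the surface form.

[eʃobpopbegpivi]

/t/ after /b/ (labial) → [p]
/d/ after /p/ (labial) → [b]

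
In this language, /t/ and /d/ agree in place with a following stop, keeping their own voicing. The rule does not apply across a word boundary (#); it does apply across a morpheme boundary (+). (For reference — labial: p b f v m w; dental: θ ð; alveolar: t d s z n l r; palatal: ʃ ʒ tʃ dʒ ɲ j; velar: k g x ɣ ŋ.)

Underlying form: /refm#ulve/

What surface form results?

[refm#ulve]

no segment meets the rule's conditions; no change.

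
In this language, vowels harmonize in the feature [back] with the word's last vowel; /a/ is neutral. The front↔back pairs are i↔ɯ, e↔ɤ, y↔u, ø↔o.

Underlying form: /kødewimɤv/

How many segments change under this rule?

/ø/ harmonizes with /ɤ/ ([+back]) → [o]
/e/ harmonizes with /ɤ/ ([+back]) → [ɤ]
/i/ harmonizes with /ɤ/ ([+back]) → [ɯ]
3 segments change.

3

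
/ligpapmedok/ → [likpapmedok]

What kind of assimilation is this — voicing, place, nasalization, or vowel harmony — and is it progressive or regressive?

voicing assimilation, regressive

/g/→[k].
Each target copies a feature from the following segment, so the direction is regressive.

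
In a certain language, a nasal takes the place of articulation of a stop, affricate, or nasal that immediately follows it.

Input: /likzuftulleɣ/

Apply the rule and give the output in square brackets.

[likzuftulleɣ]

no segment meets the rule's conditions; no change.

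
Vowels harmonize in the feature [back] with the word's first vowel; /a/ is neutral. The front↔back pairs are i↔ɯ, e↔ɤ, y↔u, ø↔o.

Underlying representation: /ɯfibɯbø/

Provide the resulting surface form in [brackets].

[ɯfɯbɯbo]

/i/ harmonizes with /ɯ/ ([+back]) → [ɯ]
/ø/ harmonizes with /ɯ/ ([+back]) → [o]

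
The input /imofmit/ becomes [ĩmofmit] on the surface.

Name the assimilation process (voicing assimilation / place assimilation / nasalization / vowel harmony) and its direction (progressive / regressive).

nasalization, regressive

/i/→[ĩ].
Each target copies a feature from the following segment, so the direction is regressive.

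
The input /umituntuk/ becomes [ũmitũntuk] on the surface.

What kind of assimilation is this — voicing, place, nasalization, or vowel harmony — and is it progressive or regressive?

/u/→[ũ] /u/→[ũ].
Each target copies a feature from the following segment, so the direction is regressive.

nasalization, regressive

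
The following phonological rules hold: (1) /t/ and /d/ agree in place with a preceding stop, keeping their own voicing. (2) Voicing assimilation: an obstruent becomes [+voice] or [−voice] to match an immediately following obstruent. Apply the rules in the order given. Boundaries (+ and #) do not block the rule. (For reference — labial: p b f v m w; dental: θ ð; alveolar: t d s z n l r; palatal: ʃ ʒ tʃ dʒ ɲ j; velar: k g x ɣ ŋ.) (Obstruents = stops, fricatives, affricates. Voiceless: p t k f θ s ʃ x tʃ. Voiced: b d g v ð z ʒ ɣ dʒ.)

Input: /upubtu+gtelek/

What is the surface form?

Rule 1: /t/ after /b/ (labial) → [p]
Rule 1: /t/ after /g/ (velar) → [k]
After rule 1: upubpu+gkelek
Rule 2: /b/ before /p/ (voiceless) → [p]
Rule 2: /g/ before /k/ (voiceless) → [k]

[upuppu+kkelek]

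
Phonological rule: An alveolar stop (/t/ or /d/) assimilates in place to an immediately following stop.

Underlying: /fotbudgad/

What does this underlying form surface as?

[fopbuggad]

/t/ before /b/ (labial) → [p]
/d/ before /g/ (velar) → [g]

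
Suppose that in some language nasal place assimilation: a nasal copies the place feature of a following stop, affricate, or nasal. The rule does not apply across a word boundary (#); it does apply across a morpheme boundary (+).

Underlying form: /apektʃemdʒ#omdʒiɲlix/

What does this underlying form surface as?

[apektʃeɲdʒ#oɲdʒiɲlix]

/m/ before /dʒ/ (palatal) → [ɲ]
/m/ before /dʒ/ (palatal) → [ɲ]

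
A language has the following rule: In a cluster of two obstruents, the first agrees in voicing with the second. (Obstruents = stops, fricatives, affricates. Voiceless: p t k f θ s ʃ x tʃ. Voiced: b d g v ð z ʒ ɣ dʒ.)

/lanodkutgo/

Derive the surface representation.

[lanotkudgo]

/d/ before /k/ (voiceless) → [t]
/t/ before /g/ (voiced) → [d]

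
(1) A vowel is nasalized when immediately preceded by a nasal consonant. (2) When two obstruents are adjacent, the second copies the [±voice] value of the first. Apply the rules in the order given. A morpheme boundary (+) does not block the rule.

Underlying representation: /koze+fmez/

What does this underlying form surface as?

Rule 1: /e/ after nasal /m/ → [ẽ]
After rule 1: koze+fmẽz
Rule 2: no segment meets the rule's conditions; no change.

[koze+fmẽz]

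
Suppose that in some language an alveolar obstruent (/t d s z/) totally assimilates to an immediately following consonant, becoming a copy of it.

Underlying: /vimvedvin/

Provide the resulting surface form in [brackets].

/d/ before /v/ → [v] (total assimilation)

[vimvevvin]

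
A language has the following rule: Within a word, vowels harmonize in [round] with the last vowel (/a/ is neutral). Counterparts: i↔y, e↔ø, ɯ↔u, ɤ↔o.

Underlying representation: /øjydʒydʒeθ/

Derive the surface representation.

/ø/ harmonizes with /e/ ([-round]) → [e]
/y/ harmonizes with /e/ ([-round]) → [i]
/y/ harmonizes with /e/ ([-round]) → [i]

[ejidʒidʒeθ]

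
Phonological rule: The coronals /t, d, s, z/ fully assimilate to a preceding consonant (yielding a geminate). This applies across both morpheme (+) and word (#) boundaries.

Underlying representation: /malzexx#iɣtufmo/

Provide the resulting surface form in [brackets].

[mallexx#iɣɣufmo]

/z/ after /l/ → [l] (total assimilation)
/t/ after /ɣ/ → [ɣ] (total assimilation)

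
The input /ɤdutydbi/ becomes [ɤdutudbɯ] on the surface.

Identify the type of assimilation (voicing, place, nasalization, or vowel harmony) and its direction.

/y/→[u] /i/→[ɯ].
Vowels agree with the first vowel, so the harmony is progressive.

vowel harmony, progressive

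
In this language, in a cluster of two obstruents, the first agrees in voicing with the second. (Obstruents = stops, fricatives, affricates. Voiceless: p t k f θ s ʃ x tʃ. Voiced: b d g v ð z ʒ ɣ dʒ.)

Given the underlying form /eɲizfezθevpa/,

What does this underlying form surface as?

[eɲisfesθefpa]

/z/ before /f/ (voiceless) → [s]
/z/ before /θ/ (voiceless) → [s]
/v/ before /p/ (voiceless) → [f]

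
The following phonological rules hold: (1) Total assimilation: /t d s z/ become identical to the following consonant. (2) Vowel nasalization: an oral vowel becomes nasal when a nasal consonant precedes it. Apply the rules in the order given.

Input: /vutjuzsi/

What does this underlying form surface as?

[vujjussi]

Rule 1: /t/ before /j/ → [j] (total assimilation)
Rule 1: /z/ before /s/ → [s] (total assimilation)
After rule 1: vujjussi
Rule 2: no segment meets the rule's conditions; no change.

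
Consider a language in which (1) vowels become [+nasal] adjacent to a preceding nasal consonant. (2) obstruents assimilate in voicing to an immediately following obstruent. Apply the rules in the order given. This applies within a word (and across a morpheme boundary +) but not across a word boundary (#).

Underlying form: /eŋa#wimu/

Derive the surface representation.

[eŋã#wimũ]

Rule 1: /a/ after nasal /ŋ/ → [ã]
Rule 1: /u/ after nasal /m/ → [ũ]
After rule 1: eŋã#wimũ
Rule 2: no segment meets the rule's conditions; no change.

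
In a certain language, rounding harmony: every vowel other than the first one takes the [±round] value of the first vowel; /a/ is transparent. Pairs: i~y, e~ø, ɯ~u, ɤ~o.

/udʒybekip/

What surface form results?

[udʒybøkyp]

/e/ harmonizes with /u/ ([+round]) → [ø]
/i/ harmonizes with /u/ ([+round]) → [y]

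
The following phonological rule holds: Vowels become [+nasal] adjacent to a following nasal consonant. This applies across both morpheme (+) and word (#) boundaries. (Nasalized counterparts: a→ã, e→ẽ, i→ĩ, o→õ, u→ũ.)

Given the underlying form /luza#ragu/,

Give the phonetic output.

no segment meets the rule's conditions; no change.

[luza#ragu]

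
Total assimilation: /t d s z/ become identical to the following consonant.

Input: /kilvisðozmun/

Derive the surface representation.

/s/ before /ð/ → [ð] (total assimilation)
/z/ before /m/ → [m] (total assimilation)

[kilviððommun]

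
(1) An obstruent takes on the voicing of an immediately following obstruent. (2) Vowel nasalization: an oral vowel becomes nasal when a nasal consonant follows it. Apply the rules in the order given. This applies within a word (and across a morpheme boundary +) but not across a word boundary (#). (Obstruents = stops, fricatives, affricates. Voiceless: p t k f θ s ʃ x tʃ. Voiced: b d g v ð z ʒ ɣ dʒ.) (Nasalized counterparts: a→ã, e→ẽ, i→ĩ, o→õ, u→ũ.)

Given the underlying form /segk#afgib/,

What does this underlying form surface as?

[sekk#avgib]

Rule 1: /g/ before /k/ (voiceless) → [k]
Rule 1: /f/ before /g/ (voiced) → [v]
After rule 1: sekk#avgib
Rule 2: no segment meets the rule's conditions; no change.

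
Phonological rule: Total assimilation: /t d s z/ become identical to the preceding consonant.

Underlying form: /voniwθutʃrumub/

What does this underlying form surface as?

[voniwθutʃrumub]

no segment meets the rule's conditions; no change.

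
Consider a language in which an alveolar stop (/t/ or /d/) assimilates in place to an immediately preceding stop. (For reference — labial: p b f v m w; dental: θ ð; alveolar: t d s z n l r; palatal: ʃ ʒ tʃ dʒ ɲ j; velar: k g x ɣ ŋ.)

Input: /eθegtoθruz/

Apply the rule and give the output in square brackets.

/t/ after /g/ (velar) → [k]

[eθegkoθruz]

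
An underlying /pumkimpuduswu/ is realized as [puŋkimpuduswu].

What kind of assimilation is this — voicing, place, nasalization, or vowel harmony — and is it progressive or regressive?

place assimilation, regressive

/m/→[ŋ].
Each target copies a feature from the following segment, so the direction is regressive.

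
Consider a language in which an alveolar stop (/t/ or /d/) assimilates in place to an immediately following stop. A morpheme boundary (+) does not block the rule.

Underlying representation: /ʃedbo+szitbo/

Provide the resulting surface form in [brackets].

[ʃebbo+szipbo]

/d/ before /b/ (labial) → [b]
/t/ before /b/ (labial) → [p]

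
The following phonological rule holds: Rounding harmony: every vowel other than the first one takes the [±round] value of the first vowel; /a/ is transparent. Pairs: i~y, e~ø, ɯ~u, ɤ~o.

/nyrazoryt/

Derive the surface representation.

[nyrazoryt]

no segment meets the rule's conditions; no change.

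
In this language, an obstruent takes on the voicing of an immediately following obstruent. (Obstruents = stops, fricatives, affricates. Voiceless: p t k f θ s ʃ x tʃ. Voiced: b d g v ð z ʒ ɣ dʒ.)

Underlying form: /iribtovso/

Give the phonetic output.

[iriptofso]

/b/ before /t/ (voiceless) → [p]
/v/ before /s/ (voiceless) → [f]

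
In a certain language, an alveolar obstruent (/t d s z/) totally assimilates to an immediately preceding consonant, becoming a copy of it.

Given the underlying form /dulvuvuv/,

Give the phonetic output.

no segment meets the rule's conditions; no change.

[dulvuvuv]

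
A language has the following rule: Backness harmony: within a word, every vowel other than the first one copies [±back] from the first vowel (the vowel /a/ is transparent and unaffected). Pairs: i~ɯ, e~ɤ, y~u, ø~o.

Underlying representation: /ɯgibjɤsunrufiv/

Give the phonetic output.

[ɯgɯbjɤsunrufɯv]

/i/ harmonizes with /ɯ/ ([+back]) → [ɯ]
/i/ harmonizes with /ɯ/ ([+back]) → [ɯ]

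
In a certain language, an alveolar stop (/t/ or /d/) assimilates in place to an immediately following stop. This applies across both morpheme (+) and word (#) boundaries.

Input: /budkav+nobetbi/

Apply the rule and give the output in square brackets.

[bugkav+nobepbi]

/d/ before /k/ (velar) → [g]
/t/ before /b/ (labial) → [p]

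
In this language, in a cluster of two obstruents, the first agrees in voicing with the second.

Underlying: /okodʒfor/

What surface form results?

/dʒ/ before /f/ (voiceless) → [tʃ]

[okotʃfor]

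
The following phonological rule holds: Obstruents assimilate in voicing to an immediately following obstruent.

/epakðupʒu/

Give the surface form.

/k/ before /ð/ (voiced) → [g]
/p/ before /ʒ/ (voiced) → [b]

[epagðubʒu]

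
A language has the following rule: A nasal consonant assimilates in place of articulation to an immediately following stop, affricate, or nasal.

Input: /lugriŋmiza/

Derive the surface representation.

/ŋ/ before /m/ (labial) → [m]

[lugrimmiza]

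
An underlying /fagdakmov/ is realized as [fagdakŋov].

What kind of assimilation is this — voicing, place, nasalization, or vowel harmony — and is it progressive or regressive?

place assimilation, progressive

/m/→[ŋ].
Each target copies a feature from the preceding segment, so the direction is progressive.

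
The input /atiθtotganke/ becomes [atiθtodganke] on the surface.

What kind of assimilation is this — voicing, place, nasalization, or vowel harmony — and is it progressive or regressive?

/t/→[d].
Each target copies a feature from the following segment, so the direction is regressive.

voicing assimilation, regressive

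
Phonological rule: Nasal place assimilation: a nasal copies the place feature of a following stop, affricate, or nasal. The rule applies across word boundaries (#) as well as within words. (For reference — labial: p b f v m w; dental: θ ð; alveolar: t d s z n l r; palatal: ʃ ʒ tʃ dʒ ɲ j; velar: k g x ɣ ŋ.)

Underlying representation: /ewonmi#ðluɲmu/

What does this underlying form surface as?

/n/ before /m/ (labial) → [m]
/ɲ/ before /m/ (labial) → [m]

[ewommi#ðlummu]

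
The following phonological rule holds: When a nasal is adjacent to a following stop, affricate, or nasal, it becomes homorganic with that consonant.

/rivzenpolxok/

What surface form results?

/n/ before /p/ (labial) → [m]

[rivzempolxok]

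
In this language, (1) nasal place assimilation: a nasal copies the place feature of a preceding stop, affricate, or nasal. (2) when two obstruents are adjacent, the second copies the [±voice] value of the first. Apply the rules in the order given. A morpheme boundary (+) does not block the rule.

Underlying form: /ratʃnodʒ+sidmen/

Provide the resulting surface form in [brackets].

[ratʃɲodʒ+zidnen]

Rule 1: /n/ after /tʃ/ (palatal) → [ɲ]
Rule 1: /m/ after /d/ (alveolar) → [n]
After rule 1: ratʃɲodʒ+sidnen
Rule 2: /s/ after /dʒ/ (voiced) → [z]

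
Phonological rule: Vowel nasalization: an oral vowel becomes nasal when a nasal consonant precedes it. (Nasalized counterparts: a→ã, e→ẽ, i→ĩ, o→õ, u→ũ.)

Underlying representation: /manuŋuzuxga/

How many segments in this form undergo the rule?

/a/ after nasal /m/ → [ã]
/u/ after nasal /n/ → [ũ]
/u/ after nasal /ŋ/ → [ũ]
3 segments change.

3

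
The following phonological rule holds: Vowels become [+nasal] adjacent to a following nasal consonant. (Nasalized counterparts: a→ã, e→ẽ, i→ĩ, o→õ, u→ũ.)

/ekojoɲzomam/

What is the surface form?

/o/ before nasal /ɲ/ → [õ]
/o/ before nasal /m/ → [õ]
/a/ before nasal /m/ → [ã]

[ekojõɲzõmãm]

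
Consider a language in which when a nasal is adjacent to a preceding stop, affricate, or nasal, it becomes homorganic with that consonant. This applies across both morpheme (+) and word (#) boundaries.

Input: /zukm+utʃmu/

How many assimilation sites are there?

/m/ after /k/ (velar) → [ŋ]
/m/ after /tʃ/ (palatal) → [ɲ]
2 segments change.

2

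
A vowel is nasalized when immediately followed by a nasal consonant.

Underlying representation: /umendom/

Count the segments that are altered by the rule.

3

/u/ before nasal /m/ → [ũ]
/e/ before nasal /n/ → [ẽ]
/o/ before nasal /m/ → [õ]
3 segments change.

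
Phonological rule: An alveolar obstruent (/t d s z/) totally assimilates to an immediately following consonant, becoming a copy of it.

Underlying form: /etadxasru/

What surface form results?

/d/ before /x/ → [x] (total assimilation)
/s/ before /r/ → [r] (total assimilation)

[etaxxarru]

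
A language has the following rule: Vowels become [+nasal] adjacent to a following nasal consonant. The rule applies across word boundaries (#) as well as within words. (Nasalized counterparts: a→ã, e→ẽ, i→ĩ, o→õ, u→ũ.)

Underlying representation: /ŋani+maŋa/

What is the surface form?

/a/ before nasal /n/ → [ã]
/i/ before nasal /m/ → [ĩ]
/a/ before nasal /ŋ/ → [ã]

[ŋãnĩ+mãŋa]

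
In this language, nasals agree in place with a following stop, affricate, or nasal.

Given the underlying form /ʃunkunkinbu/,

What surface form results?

/n/ before /k/ (velar) → [ŋ]
/n/ before /k/ (velar) → [ŋ]
/n/ before /b/ (labial) → [m]

[ʃuŋkuŋkimbu]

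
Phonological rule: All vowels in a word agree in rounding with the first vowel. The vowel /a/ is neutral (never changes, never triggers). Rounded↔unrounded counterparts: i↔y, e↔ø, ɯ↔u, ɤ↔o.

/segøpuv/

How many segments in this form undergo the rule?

/ø/ harmonizes with /e/ ([-round]) → [e]
/u/ harmonizes with /e/ ([-round]) → [ɯ]
2 segments change.

2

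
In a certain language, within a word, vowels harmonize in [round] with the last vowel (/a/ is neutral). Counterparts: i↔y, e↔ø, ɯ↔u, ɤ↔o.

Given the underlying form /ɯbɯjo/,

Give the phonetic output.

[ubujo]

/ɯ/ harmonizes with /o/ ([+round]) → [u]
/ɯ/ harmonizes with /o/ ([+round]) → [u]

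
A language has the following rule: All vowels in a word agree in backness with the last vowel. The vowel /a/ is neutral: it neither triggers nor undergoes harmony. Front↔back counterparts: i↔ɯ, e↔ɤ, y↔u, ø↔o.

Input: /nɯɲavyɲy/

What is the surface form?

/ɯ/ harmonizes with /y/ ([-back]) → [i]

[niɲavyɲy]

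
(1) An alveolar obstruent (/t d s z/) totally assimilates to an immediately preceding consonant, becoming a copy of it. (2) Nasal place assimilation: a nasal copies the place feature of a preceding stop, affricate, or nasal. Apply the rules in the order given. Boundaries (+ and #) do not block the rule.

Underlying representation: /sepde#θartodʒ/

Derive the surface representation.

Rule 1: /d/ after /p/ → [p] (total assimilation)
Rule 1: /t/ after /r/ → [r] (total assimilation)
After rule 1: seppe#θarrodʒ
Rule 2: no segment meets the rule's conditions; no change.

[seppe#θarrodʒ]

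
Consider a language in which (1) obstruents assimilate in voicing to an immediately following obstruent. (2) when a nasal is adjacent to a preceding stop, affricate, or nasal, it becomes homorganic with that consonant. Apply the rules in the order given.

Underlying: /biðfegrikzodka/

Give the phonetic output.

[biθfegrigzotka]

Rule 1: /ð/ before /f/ (voiceless) → [θ]
Rule 1: /k/ before /z/ (voiced) → [g]
Rule 1: /d/ before /k/ (voiceless) → [t]
After rule 1: biθfegrigzotka
Rule 2: no segment meets the rule's conditions; no change.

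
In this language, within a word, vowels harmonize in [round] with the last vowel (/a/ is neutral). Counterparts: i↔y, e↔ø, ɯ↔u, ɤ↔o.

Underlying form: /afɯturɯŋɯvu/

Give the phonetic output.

/ɯ/ harmonizes with /u/ ([+round]) → [u]
/ɯ/ harmonizes with /u/ ([+round]) → [u]
/ɯ/ harmonizes with /u/ ([+round]) → [u]

[afuturuŋuvu]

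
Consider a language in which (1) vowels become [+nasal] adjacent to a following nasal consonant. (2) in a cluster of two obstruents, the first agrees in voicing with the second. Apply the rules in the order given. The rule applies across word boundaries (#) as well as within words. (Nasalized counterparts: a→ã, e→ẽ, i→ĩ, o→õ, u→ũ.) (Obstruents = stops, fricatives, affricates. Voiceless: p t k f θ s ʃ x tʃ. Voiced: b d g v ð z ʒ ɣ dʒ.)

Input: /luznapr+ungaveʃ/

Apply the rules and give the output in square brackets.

[luznapr+ũngaveʃ]

Rule 1: /u/ before nasal /n/ → [ũ]
After rule 1: luznapr+ũngaveʃ
Rule 2: no segment meets the rule's conditions; no change.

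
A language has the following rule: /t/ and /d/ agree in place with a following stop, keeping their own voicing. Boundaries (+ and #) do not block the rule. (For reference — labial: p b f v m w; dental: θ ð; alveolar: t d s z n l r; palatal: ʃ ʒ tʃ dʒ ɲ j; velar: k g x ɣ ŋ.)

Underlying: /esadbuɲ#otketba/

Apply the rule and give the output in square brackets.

/d/ before /b/ (labial) → [b]
/t/ before /k/ (velar) → [k]
/t/ before /b/ (labial) → [p]

[esabbuɲ#okkepba]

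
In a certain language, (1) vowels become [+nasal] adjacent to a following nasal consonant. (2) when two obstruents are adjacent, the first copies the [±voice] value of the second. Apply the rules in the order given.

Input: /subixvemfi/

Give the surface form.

[subiɣvẽmfi]

Rule 1: /e/ before nasal /m/ → [ẽ]
After rule 1: subixvẽmfi
Rule 2: /x/ before /v/ (voiced) → [ɣ]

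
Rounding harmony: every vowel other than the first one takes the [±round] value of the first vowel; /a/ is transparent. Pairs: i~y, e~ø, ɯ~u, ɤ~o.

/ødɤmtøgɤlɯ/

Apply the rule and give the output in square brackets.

/ɤ/ harmonizes with /ø/ ([+round]) → [o]
/ɤ/ harmonizes with /ø/ ([+round]) → [o]
/ɯ/ harmonizes with /ø/ ([+round]) → [u]

[ødomtøgolu]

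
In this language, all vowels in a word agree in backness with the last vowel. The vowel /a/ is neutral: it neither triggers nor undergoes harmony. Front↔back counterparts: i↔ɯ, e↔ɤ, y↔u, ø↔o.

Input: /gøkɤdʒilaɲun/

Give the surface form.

/ø/ harmonizes with /u/ ([+back]) → [o]
/i/ harmonizes with /u/ ([+back]) → [ɯ]

[gokɤdʒɯlaɲun]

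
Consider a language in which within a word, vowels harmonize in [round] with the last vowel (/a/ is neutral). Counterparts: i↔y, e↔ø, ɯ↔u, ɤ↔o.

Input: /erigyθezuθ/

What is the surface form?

[ørygyθøzuθ]

/e/ harmonizes with /u/ ([+round]) → [ø]
/i/ harmonizes with /u/ ([+round]) → [y]
/e/ harmonizes with /u/ ([+round]) → [ø]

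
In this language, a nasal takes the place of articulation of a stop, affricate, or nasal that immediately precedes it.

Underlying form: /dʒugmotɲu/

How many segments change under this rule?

2

/m/ after /g/ (velar) → [ŋ]
/ɲ/ after /t/ (alveolar) → [n]
2 segments change.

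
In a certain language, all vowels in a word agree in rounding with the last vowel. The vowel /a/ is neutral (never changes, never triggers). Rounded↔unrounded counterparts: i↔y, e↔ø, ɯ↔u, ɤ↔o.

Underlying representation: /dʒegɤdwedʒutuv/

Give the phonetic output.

[dʒøgodwødʒutuv]

/e/ harmonizes with /u/ ([+round]) → [ø]
/ɤ/ harmonizes with /u/ ([+round]) → [o]
/e/ harmonizes with /u/ ([+round]) → [ø]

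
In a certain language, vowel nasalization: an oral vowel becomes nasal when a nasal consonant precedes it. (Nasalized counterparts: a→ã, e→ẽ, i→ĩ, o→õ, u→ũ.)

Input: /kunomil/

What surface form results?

/o/ after nasal /n/ → [õ]
/i/ after nasal /m/ → [ĩ]

[kunõmĩl]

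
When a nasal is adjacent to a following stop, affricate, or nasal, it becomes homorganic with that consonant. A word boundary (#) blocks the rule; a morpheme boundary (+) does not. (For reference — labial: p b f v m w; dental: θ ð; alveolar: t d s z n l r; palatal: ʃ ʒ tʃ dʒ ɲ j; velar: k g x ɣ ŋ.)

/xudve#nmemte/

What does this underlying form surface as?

/n/ before /m/ (labial) → [m]
/m/ before /t/ (alveolar) → [n]

[xudve#mmente]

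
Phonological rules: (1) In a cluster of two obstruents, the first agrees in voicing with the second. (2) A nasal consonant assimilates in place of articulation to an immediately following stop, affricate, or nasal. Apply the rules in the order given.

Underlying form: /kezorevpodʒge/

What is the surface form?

Rule 1: /v/ before /p/ (voiceless) → [f]
After rule 1: kezorefpodʒge
Rule 2: no segment meets the rule's conditions; no change.

[kezorefpodʒge]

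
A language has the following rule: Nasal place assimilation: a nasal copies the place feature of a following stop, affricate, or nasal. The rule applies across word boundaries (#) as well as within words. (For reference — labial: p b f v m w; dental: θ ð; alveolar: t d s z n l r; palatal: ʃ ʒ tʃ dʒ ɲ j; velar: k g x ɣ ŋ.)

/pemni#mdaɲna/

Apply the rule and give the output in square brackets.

/m/ before /n/ (alveolar) → [n]
/m/ before /d/ (alveolar) → [n]
/ɲ/ before /n/ (alveolar) → [n]

[penni#ndanna]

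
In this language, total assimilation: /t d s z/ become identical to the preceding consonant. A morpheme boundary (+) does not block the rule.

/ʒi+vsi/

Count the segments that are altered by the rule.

1

/s/ after /v/ → [v] (total assimilation)
1 segment changes.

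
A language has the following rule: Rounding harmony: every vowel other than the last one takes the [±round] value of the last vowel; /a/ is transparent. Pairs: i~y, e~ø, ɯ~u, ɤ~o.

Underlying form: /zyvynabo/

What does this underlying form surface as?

no segment meets the rule's conditions; no change.

[zyvynabo]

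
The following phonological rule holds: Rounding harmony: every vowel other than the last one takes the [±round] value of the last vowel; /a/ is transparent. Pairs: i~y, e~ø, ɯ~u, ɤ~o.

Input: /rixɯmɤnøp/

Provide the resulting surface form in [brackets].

/i/ harmonizes with /ø/ ([+round]) → [y]
/ɯ/ harmonizes with /ø/ ([+round]) → [u]
/ɤ/ harmonizes with /ø/ ([+round]) → [o]

[ryxumonøp]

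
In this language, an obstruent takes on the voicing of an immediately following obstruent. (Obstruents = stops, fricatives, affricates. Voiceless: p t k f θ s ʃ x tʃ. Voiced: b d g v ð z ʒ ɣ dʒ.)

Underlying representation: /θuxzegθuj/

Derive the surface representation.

[θuɣzekθuj]

/x/ before /z/ (voiced) → [ɣ]
/g/ before /θ/ (voiceless) → [k]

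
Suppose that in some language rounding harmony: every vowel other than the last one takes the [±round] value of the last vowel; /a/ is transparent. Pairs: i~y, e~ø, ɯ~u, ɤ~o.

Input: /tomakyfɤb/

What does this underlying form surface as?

/o/ harmonizes with /ɤ/ ([-round]) → [ɤ]
/y/ harmonizes with /ɤ/ ([-round]) → [i]

[tɤmakifɤb]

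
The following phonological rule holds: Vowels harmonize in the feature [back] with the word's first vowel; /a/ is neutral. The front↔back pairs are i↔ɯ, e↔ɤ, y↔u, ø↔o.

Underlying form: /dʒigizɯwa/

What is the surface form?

[dʒigiziwa]

/ɯ/ harmonizes with /i/ ([-back]) → [i]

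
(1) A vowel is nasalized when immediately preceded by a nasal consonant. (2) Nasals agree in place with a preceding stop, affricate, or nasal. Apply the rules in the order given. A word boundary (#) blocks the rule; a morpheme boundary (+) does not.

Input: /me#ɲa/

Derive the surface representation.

Rule 1: /e/ after nasal /m/ → [ẽ]
Rule 1: /a/ after nasal /ɲ/ → [ã]
After rule 1: mẽ#ɲã
Rule 2: no segment meets the rule's conditions; no change.

[mẽ#ɲã]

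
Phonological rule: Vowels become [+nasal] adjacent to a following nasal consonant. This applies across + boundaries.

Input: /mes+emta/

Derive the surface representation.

[mes+ẽmta]

/e/ before nasal /m/ → [ẽ]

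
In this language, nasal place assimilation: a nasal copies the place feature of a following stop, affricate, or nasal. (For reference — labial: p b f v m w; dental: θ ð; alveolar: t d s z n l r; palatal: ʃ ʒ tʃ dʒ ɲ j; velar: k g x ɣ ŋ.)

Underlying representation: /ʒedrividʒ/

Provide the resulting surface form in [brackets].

no segment meets the rule's conditions; no change.

[ʒedrividʒ]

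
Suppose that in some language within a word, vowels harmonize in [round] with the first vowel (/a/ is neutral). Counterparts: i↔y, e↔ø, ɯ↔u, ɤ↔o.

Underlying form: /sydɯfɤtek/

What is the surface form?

/ɯ/ harmonizes with /y/ ([+round]) → [u]
/ɤ/ harmonizes with /y/ ([+round]) → [o]
/e/ harmonizes with /y/ ([+round]) → [ø]

[sydufotøk]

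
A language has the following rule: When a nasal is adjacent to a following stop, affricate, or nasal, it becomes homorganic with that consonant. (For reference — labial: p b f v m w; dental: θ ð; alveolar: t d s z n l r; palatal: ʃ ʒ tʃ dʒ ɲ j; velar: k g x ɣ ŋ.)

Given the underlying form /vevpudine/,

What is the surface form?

no segment meets the rule's conditions; no change.

[vevpudine]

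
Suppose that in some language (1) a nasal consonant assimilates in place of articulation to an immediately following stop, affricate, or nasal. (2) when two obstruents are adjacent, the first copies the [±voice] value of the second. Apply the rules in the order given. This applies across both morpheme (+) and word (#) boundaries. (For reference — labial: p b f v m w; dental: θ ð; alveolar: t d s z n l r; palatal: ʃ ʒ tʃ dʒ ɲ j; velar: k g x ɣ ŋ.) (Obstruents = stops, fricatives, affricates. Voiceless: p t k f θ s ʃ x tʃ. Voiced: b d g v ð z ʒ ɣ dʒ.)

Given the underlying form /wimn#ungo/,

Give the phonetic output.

Rule 1: /m/ before /n/ (alveolar) → [n]
Rule 1: /n/ before /g/ (velar) → [ŋ]
After rule 1: winn#uŋgo
Rule 2: no segment meets the rule's conditions; no change.

[winn#uŋgo]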